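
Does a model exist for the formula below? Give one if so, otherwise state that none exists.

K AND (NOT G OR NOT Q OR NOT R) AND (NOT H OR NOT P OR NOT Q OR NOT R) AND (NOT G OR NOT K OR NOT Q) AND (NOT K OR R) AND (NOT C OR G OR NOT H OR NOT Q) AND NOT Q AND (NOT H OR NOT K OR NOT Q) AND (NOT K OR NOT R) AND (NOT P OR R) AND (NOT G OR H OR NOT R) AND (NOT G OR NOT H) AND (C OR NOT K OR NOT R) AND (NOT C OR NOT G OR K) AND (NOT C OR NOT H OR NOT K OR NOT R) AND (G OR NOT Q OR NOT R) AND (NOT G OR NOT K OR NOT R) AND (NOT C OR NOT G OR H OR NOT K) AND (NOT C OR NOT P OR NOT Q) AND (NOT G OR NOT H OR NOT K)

Case K = True:
  (NOT K OR R) forces R = True.
  Clause (NOT K OR NOT R) is falsified — contradiction.
Case K = False:
  Clause (K) is falsified — contradiction.
Both cases fail, so the formula is unsatisfiable.

Unsatisfiable — no assignment works.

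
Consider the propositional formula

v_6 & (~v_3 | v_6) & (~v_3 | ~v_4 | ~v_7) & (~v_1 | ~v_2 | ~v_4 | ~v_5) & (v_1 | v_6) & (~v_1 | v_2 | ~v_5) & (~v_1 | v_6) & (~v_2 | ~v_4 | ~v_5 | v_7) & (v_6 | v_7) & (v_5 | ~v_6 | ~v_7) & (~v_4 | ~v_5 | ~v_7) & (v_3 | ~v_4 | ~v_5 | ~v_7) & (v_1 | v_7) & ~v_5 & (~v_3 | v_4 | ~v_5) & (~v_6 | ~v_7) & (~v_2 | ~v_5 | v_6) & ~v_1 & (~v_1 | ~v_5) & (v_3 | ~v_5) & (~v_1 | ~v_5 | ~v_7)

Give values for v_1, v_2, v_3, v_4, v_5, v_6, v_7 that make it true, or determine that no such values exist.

Case v_1 = True:
  Clause (~v_1) is falsified — contradiction.
Case v_1 = False:
  (v_6) forces v_6 = True.
  (v_1 | v_7) forces v_7 = True.
  Clause (~v_6 | ~v_7) is falsified — contradiction.
Both cases fail, so the formula is unsatisfiable.

The formula is unsatisfiable.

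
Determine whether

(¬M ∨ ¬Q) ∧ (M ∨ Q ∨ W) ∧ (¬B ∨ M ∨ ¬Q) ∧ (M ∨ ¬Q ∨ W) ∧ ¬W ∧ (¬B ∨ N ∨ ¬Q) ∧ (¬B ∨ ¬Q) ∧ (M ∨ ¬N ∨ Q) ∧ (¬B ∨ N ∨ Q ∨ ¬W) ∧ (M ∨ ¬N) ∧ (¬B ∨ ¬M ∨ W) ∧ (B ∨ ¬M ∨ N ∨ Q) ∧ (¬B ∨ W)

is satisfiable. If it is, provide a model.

Unit clause (¬W) forces W = False.
In (¬B ∨ W) only ¬B is left, so B = False.
Try Q = True:
  (¬M ∨ ¬Q) forces M = False.
  clause (M ∨ ¬Q ∨ W) is falsified — backtrack.
So Q = False.
  then (M ∨ Q ∨ W) forces M = True.
  then (B ∨ ¬M ∨ N ∨ Q) forces N = True.
All clauses satisfied.

Q = False, W = False, B = False, M = True, N = True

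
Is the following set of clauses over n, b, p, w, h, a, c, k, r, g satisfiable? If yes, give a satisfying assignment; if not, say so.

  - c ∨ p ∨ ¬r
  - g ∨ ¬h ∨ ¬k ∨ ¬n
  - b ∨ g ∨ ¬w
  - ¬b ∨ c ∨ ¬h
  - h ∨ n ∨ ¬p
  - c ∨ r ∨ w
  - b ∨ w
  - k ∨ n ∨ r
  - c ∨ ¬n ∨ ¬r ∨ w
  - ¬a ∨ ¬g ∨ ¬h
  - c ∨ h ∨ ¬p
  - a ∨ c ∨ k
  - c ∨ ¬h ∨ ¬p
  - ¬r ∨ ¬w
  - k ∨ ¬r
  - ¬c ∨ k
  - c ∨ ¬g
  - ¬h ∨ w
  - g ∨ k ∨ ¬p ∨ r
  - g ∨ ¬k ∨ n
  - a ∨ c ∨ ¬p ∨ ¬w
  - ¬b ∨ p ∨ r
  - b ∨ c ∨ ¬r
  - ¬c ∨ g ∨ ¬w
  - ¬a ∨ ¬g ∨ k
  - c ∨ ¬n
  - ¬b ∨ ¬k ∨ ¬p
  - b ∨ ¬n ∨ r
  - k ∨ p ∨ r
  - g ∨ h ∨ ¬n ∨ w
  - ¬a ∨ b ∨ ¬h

n = False, b = False, p = False, w = True, h = False, a = False, c = True, k = True, r = False, g = True

Set n = False.
Set b = False.
  then (b ∨ w) forces w = True.
  then (¬r ∨ ¬w) forces r = False.
  then (b ∨ g ∨ ¬w) forces g = True.
  then (k ∨ n ∨ r) forces k = True.
  then (c ∨ ¬g) forces c = True.
Set p = False.
Set h = False.
Set a = False.
All clauses satisfied.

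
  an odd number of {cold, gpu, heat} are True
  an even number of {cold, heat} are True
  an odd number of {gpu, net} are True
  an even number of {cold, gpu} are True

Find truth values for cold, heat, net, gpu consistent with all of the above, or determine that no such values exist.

cold = True, heat = True, net = False, gpu = True

{cold, gpu, heat}: 3 true → odd ✓
{cold, heat}: 2 true → even ✓
{gpu, net}: 1 true → odd ✓
{cold, gpu}: 2 true → even ✓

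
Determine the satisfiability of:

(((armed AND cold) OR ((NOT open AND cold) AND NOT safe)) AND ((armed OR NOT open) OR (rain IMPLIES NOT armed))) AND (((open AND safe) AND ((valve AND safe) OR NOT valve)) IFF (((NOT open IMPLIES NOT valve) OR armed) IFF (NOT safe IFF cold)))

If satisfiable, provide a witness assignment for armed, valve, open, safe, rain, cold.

armed = False, valve = True, open = False, safe = False, rain = False, cold = True

  ((armed AND cold) OR ((NOT open AND cold) AND NOT safe)) AND ((armed OR NOT open) OR (rain IMPLIES NOT armed)) = True
    (armed AND cold) OR ((NOT open AND cold) AND NOT safe) = True
      armed AND cold = False
      (NOT open AND cold) AND NOT safe = True
        NOT open AND cold = True
          NOT open = True
        NOT safe = True
    (armed OR NOT open) OR (rain IMPLIES NOT armed) = True
      armed OR NOT open = True
        NOT open = True
      rain IMPLIES NOT armed = True
        NOT armed = True
  ((open AND safe) AND ((valve AND safe) OR NOT valve)) IFF (((NOT open IMPLIES NOT valve) OR armed) IFF (NOT safe IFF cold)) = True
    (open AND safe) AND ((valve AND safe) OR NOT valve) = False
      open AND safe = False
      (valve AND safe) OR NOT valve = False
        valve AND safe = False
        NOT valve = False
    ((NOT open IMPLIES NOT valve) OR armed) IFF (NOT safe IFF cold) = False
      (NOT open IMPLIES NOT valve) OR armed = False
        NOT open IMPLIES NOT valve = False
          NOT open = True
          NOT valve = False
      NOT safe IFF cold = True
        NOT safe = True
Both conjuncts True, so the formula holds.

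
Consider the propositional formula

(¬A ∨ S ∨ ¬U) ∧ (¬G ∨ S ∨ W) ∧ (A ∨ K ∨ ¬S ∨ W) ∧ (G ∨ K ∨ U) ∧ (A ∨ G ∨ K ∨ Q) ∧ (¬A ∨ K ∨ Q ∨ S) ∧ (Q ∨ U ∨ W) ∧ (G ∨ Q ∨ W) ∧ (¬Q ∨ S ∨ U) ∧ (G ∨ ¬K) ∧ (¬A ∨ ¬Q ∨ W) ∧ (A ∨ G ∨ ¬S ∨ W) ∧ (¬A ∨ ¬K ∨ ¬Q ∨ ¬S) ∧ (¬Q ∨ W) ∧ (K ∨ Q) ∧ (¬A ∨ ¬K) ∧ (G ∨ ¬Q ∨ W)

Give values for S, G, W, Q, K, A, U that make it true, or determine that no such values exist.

S: True, G: True, W: True, Q: True, K: False, A: False, U: True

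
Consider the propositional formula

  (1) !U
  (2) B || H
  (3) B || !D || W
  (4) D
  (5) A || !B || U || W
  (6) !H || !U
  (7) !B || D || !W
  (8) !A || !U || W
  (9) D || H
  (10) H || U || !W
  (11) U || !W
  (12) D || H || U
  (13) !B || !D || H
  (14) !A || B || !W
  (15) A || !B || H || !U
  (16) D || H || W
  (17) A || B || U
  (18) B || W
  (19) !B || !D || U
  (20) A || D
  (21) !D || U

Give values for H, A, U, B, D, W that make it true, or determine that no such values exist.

Case U = True:
  Clause (!U) is falsified — contradiction.
Case U = False:
  (D) forces D = True.
  Clause (!D || U) is falsified — contradiction.
Both cases fail, so the formula is unsatisfiable.

The formula is unsatisfiable.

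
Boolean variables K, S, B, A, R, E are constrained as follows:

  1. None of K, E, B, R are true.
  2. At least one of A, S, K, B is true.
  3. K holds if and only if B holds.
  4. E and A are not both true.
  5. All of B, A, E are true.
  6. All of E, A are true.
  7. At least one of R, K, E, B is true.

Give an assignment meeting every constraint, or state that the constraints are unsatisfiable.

Unsatisfiable

Case B = True:
  Constraint (1) is violated (B=T) — contradiction.
Case B = False:
  Constraint (5) is violated (B=F) — contradiction.
Both cases fail — unsatisfiable.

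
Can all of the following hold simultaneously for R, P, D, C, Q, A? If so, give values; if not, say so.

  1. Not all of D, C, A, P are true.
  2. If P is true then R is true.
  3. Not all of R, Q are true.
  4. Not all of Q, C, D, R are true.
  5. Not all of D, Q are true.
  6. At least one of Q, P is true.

R = False, P = False, D = False, C = False, Q = True, A = True

  (1) {D, C, A, P}: 1/4 true — not all ✓
  (2) P=F ⇒ R: vacuous ✓
  (3) {R, Q}: 1/2 true — not all ✓
  (4) {Q, C, D, R}: 1/4 true — not all ✓
  (5) {D, Q}: 1/2 true — not all ✓
  (6) {Q, P}: 1 true — at least one ✓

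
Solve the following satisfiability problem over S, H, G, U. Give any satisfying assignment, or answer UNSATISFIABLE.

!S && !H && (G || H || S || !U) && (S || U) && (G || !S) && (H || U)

Unit clause (!S) forces S = False.
Unit clause (!H) forces H = False.
In (S || U) only U is left, so U = True.
In (G || H || S || !U) only G is left, so G = True.
Check each clause:
  (!S): !S holds.
  (!H): !H holds.
  (G || H || S || !U): G holds.
  (S || U): U holds.
  (G || !S): G holds.
  (H || U): U holds.
All clauses satisfied.

S=F, H=F, G=T, U=T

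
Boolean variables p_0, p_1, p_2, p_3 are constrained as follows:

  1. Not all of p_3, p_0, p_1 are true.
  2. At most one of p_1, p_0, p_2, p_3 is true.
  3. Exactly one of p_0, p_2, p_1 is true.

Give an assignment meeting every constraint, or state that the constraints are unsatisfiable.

p_0=T, p_1=F, p_2=F, p_3=F

  (1) {p_3, p_0, p_1}: 1/3 true — not all ✓
  (2) {p_1, p_0, p_2, p_3}: 1 true — at most one ✓
  (3) {p_0, p_2, p_1}: 1 true — exactly one ✓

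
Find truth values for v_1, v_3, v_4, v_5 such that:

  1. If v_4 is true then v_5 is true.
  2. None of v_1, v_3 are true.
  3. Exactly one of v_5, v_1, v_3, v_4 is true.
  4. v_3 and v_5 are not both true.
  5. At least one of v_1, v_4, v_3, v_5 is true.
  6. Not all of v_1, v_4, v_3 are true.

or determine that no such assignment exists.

v_1=F; v_3=F; v_4=F; v_5=T

  (1) v_4=F ⇒ v_5: vacuous ✓
  (2) {v_1, v_3}: 0 true — none ✓
  (3) {v_5, v_1, v_3, v_4}: 1 true — exactly one ✓
  (4) v_3=F, v_5=T — not both ✓
  (5) {v_1, v_4, v_3, v_5}: 1 true — at least one ✓
  (6) {v_1, v_4, v_3}: 0/3 true — not all ✓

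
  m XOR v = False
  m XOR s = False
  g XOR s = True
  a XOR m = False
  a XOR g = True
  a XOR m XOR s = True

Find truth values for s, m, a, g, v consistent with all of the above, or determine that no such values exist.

s=T, m=T, a=T, g=F, v=T

m XOR v = T XOR T = False ✓
m XOR s = T XOR T = False ✓
g XOR s = F XOR T = True ✓
a XOR m = T XOR T = False ✓
a XOR g = T XOR F = True ✓
a XOR m XOR s = T XOR T XOR T = True ✓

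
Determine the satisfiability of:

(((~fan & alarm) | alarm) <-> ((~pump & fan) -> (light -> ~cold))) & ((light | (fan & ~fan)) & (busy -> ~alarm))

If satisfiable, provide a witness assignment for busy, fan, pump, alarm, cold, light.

busy = False, fan = False, pump = True, alarm = True, cold = False, light = True

  ((~fan & alarm) | alarm) <-> ((~pump & fan) -> (light -> ~cold)) = True
    (~fan & alarm) | alarm = True
      ~fan & alarm = True
        ~fan = True
    (~pump & fan) -> (light -> ~cold) = True
      ~pump & fan = False
        ~pump = False
      light -> ~cold = True
        ~cold = True
  (light | (fan & ~fan)) & (busy -> ~alarm) = True
    light | (fan & ~fan) = True
      fan & ~fan = False
        ~fan = True
    busy -> ~alarm = True
      ~alarm = False
Both conjuncts True, so the formula holds.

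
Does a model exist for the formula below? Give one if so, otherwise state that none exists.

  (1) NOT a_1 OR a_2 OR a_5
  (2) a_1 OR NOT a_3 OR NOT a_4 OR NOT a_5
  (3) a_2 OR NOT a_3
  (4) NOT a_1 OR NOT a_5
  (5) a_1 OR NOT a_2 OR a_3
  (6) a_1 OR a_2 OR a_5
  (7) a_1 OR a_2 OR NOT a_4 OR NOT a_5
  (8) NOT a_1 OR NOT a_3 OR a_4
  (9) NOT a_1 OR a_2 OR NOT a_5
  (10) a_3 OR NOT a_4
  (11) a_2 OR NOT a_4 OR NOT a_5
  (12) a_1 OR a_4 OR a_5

Set a_1 = True.
  then (NOT a_1 OR NOT a_5) forces a_5 = False.
  then (NOT a_1 OR a_2 OR a_5) forces a_2 = True.
Set a_3 = False.
  then (a_3 OR NOT a_4) forces a_4 = False.
All clauses satisfied.

a_1=T; a_2=T; a_3=F; a_4=F; a_5=F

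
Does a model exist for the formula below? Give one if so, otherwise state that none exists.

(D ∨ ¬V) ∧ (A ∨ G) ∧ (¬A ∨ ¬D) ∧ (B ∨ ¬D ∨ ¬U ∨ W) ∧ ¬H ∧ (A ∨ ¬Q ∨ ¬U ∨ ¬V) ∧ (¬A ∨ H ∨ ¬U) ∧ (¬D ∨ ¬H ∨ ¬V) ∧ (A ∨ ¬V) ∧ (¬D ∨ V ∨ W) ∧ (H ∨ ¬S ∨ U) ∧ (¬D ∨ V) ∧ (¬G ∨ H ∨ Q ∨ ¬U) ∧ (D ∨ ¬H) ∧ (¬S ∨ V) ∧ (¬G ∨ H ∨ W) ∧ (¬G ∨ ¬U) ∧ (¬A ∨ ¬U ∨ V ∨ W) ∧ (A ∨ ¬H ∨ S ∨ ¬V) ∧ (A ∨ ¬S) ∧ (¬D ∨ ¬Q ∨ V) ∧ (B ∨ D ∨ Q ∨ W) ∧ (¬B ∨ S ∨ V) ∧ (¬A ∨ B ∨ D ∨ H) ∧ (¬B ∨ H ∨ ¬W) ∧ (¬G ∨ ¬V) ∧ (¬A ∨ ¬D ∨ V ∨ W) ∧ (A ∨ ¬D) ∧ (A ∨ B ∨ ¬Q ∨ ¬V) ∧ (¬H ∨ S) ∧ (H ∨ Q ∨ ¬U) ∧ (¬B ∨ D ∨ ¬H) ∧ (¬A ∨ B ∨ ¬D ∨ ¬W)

Q=T, H=F, A=F, S=F, D=F, U=F, B=F, V=F, G=T, W=T

Unit clause (¬H) forces H = False.
Set Q = True.
Set A = False.
  then (A ∨ G) forces G = True.
  then (A ∨ ¬V) forces V = False.
  then (¬D ∨ V) forces D = False.
  then (¬S ∨ V) forces S = False.
  then (¬G ∨ H ∨ W) forces W = True.
  then (¬G ∨ ¬U) forces U = False.
  then (¬B ∨ S ∨ V) forces B = False.
All clauses satisfied.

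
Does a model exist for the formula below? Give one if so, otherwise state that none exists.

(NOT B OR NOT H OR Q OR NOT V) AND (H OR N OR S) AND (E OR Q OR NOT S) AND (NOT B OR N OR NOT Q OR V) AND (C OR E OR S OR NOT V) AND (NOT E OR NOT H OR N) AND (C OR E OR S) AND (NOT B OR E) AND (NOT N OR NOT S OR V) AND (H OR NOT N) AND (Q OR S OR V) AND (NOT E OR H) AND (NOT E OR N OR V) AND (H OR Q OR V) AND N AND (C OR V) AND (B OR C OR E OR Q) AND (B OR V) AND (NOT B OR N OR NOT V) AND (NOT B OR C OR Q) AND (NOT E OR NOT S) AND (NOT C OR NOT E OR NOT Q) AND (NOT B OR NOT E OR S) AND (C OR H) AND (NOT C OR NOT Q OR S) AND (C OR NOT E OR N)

Unit clause (N) forces N = True.
In (H OR NOT N) only H is left, so H = True.
Set B = False.
  then (B OR V) forces V = True.
Set C = True.
Set Q = False.
Try S = True:
  (E OR Q OR NOT S) forces E = True.
  clause (NOT E OR NOT S) is falsified — backtrack.
So S = False.
Set E = False.
All clauses satisfied.

B: False; C: True; V: True; N: True; Q: False; H: True; S: False; E: False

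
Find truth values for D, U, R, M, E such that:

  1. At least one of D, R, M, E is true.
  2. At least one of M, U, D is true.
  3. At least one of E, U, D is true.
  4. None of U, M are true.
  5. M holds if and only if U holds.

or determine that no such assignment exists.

D: True; U: False; R: True; M: False; E: True

  (1) {D, R, M, E}: 3 true — at least one ✓
  (2) {M, U, D}: 1 true — at least one ✓
  (3) {E, U, D}: 2 true — at least one ✓
  (4) {U, M}: 0 true — none ✓
  (5) M=F, U=F — same ✓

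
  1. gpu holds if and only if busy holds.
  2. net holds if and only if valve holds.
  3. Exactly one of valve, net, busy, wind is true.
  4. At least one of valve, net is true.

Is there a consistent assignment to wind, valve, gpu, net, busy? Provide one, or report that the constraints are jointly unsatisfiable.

Unsatisfiable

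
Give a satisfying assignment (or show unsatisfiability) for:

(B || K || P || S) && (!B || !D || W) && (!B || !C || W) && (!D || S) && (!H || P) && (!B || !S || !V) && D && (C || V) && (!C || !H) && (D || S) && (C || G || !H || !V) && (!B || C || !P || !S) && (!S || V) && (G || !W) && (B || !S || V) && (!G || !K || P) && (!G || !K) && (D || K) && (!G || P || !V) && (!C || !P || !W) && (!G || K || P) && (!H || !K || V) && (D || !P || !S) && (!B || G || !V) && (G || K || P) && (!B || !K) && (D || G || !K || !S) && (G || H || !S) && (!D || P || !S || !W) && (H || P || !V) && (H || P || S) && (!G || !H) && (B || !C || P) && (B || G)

K: False; B: False; S: True; C: True; P: True; H: False; G: True; W: False; V: True; D: True

Unit clause (D) forces D = True.
In (!D || S) only S is left, so S = True.
In (!S || V) only V is left, so V = True.
In (!B || !S || !V) only !B is left, so B = False.
In (B || G) only G is left, so G = True.
In (!G || !K) only !K is left, so K = False.
In (!G || P || !V) only P is left, so P = True.
In (!G || !H) only !H is left, so H = False.
Set C = True.
  then (!C || !P || !W) forces W = False.
All clauses satisfied.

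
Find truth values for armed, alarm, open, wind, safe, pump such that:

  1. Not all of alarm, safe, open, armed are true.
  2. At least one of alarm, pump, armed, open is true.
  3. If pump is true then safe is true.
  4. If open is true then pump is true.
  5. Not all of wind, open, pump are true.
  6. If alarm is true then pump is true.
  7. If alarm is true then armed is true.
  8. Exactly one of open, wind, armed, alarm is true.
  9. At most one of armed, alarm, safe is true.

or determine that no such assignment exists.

armed = False, alarm = False, open = True, wind = False, safe = True, pump = True

  (1) {alarm, safe, open, armed}: 2/4 true — not all ✓
  (2) {alarm, pump, armed, open}: 2 true — at least one ✓
  (3) pump=T ⇒ safe: T ✓
  (4) open=T ⇒ pump: T ✓
  (5) {wind, open, pump}: 2/3 true — not all ✓
  (6) alarm=F ⇒ pump: vacuous ✓
  (7) alarm=F ⇒ armed: vacuous ✓
  (8) {open, wind, armed, alarm}: 1 true — exactly one ✓
  (9) {armed, alarm, safe}: 1 true — at most one ✓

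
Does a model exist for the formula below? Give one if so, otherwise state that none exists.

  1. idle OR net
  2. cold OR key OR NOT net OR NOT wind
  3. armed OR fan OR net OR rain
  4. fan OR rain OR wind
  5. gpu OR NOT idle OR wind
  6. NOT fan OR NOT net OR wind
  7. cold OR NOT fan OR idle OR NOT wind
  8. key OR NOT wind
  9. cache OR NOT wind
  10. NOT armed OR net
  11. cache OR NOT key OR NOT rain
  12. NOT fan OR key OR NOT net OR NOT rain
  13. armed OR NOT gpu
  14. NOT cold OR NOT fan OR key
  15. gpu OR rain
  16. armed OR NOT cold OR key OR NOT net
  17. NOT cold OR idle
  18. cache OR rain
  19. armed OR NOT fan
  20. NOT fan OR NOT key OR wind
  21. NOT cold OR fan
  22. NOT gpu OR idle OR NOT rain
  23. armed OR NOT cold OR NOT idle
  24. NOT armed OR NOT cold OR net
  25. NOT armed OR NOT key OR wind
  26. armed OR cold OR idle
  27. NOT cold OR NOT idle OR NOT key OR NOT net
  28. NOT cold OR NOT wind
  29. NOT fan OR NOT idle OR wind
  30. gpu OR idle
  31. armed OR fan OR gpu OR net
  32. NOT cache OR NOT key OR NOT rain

Set key = False.
  then (key OR NOT wind) forces wind = False.
Set gpu = True.
  then (armed OR NOT gpu) forces armed = True.
  then (NOT armed OR net) forces net = True.
  then (NOT fan OR NOT net OR wind) forces fan = False.
  then (NOT cold OR fan) forces cold = False.
  then (fan OR rain OR wind) forces rain = True.
  then (NOT gpu OR idle OR NOT rain) forces idle = True.
Set cache = False.
All clauses satisfied.

key = False, gpu = True, cold = False, fan = False, wind = False, net = True, idle = True, armed = True, rain = True, cache = False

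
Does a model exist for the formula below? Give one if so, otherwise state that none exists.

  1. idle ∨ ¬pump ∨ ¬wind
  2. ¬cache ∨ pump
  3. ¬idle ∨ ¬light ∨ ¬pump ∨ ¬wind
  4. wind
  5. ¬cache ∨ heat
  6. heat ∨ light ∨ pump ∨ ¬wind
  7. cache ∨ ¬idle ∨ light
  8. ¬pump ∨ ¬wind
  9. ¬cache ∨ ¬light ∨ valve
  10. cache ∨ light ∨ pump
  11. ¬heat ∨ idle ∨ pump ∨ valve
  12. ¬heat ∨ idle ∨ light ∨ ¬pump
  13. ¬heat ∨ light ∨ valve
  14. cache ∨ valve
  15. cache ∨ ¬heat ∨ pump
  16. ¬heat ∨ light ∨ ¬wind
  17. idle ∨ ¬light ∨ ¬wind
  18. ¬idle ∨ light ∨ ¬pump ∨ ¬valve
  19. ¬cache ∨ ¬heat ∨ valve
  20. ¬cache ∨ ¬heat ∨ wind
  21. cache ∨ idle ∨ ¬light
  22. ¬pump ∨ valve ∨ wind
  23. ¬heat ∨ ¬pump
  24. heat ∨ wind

cache=F, wind=T, pump=F, valve=T, light=T, idle=T, heat=F

Unit clause (wind) forces wind = True.
In (¬pump ∨ ¬wind) only ¬pump is left, so pump = False.
In (¬cache ∨ pump) only ¬cache is left, so cache = False.
In (cache ∨ light ∨ pump) only light is left, so light = True.
In (cache ∨ valve) only valve is left, so valve = True.
In (cache ∨ ¬heat ∨ pump) only ¬heat is left, so heat = False.
In (idle ∨ ¬light ∨ ¬wind) only idle is left, so idle = True.
All clauses satisfied.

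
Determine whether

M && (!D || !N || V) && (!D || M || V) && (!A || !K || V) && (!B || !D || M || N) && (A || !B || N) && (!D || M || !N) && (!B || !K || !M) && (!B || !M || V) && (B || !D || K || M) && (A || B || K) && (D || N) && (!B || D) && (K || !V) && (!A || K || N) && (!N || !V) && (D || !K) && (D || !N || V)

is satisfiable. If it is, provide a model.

Unit clause (M) forces M = True.
Try N = True:
  (!N || !V) forces V = False.
  (!D || !N || V) forces D = False.
  clause (D || !N || V) is falsified — backtrack.
So N = False.
  then (D || N) forces D = True.
Set A = True.
  then (!A || K || N) forces K = True.
  then (!A || !K || V) forces V = True.
  then (!B || !K || !M) forces B = False.
All clauses satisfied.

N: False, A: True, D: True, V: True, M: True, B: False, K: True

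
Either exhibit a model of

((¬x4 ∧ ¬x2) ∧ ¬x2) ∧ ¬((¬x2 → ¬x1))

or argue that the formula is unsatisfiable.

x1: True, x2: False, x4: False

  (¬x4 ∧ ¬x2) ∧ ¬x2 = True
    ¬x4 ∧ ¬x2 = True
      ¬x4 = True
      ¬x2 = True
    ¬x2 = True
  ¬((¬x2 → ¬x1)) = True
    ¬x2 → ¬x1 = False
      ¬x2 = True
      ¬x1 = False
Both conjuncts True, so the formula holds.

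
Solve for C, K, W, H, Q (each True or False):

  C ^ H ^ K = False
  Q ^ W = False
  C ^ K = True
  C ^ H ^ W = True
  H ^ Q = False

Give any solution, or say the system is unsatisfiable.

C = True, K = False, W = True, H = True, Q = True

C ^ H ^ K = T ^ T ^ F = False ✓
Q ^ W = T ^ T = False ✓
C ^ K = T ^ F = True ✓
C ^ H ^ W = T ^ T ^ T = True ✓
H ^ Q = T ^ T = False ✓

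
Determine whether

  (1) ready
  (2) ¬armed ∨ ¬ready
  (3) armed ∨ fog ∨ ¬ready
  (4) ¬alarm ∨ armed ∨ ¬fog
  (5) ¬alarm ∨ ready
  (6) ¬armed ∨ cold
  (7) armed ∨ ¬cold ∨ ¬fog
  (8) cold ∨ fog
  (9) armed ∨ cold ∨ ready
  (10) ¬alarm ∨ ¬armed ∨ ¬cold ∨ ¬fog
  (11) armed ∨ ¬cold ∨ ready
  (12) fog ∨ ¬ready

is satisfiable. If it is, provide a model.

cold = False, ready = True, fog = True, alarm = False, armed = False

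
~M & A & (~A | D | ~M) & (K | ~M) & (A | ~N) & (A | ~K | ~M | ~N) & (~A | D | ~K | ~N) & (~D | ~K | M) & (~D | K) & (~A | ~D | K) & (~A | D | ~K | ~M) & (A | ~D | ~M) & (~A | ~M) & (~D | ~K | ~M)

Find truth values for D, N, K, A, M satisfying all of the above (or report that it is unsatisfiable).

Unit clause (~M) forces M = False.
Unit clause (A) forces A = True.
Set D = False.
Set N = True.
  then (~A | D | ~K | ~N) forces K = False.
All clauses satisfied.

D = False, N = True, K = False, A = True, M = False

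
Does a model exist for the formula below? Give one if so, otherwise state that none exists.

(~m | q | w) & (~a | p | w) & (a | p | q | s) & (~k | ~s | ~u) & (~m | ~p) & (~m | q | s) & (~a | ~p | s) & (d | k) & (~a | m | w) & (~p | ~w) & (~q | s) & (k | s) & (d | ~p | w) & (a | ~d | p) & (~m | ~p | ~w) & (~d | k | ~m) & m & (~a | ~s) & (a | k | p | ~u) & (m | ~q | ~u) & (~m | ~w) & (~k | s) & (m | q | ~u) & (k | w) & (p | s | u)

Unit clause (m) forces m = True.
In (~m | ~w) only ~w is left, so w = False.
In (k | w) only k is left, so k = True.
In (~m | q | w) only q is left, so q = True.
In (~m | ~p) only ~p is left, so p = False.
In (~q | s) only s is left, so s = True.
In (~a | ~s) only ~a is left, so a = False.
In (~k | ~s | ~u) only ~u is left, so u = False.
In (a | ~d | p) only ~d is left, so d = False.
All clauses satisfied.

q = True, u = False, w = False, p = False, m = True, d = False, s = True, k = True, a = False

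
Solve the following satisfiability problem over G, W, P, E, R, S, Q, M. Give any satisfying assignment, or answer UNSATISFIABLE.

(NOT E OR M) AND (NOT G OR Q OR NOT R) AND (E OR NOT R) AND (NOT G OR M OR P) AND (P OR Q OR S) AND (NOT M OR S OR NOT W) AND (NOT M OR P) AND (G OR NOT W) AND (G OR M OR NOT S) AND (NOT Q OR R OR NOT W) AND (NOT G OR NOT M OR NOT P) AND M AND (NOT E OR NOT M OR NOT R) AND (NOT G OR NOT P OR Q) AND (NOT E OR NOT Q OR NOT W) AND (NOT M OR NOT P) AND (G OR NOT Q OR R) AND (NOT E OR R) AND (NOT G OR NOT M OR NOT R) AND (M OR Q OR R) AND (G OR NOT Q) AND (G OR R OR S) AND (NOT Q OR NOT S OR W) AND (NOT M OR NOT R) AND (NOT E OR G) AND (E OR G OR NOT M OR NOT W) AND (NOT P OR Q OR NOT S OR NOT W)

Case M = True:
  (NOT M OR P) forces P = True.
  Clause (NOT M OR NOT P) is falsified — contradiction.
Case M = False:
  Clause (M) is falsified — contradiction.
Both cases fail, so the formula is unsatisfiable.

The formula is unsatisfiable.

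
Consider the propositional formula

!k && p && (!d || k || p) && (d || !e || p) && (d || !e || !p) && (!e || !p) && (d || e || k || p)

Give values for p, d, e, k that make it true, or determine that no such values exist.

Unit clause (!k) forces k = False.
Unit clause (p) forces p = True.
In (!e || !p) only !e is left, so e = False.
Set d = False.
Check each clause:
  (!k): !k holds.
  (p): p holds.
  (!d || k || p): !d holds.
  (d || !e || p): !e holds.
  (d || !e || !p): !e holds.
  (!e || !p): !e holds.
  (d || e || k || p): p holds.
All clauses satisfied.

p=T, d=F, e=F, k=F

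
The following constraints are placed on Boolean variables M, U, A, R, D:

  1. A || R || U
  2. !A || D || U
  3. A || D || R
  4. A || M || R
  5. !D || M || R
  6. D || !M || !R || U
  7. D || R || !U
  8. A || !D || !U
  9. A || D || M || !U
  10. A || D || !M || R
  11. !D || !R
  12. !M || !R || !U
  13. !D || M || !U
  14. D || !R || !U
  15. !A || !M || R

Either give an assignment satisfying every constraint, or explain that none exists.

M = False, U = False, A = False, R = True, D = False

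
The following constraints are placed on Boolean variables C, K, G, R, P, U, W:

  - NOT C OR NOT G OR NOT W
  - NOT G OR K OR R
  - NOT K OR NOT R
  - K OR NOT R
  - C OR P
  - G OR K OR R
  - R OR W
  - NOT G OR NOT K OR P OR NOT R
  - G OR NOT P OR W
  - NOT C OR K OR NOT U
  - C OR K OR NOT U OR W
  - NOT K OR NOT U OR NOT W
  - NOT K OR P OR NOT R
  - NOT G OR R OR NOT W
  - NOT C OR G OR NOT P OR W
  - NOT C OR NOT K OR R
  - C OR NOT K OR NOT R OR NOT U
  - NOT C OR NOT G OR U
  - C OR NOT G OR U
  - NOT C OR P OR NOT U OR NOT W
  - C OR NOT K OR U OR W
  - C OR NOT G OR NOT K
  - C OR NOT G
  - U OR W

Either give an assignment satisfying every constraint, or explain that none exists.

Set C = False.
  then (C OR P) forces P = True.
  then (C OR NOT G) forces G = False.
  then (G OR NOT P OR W) forces W = True.
Set K = True.
  then (NOT K OR NOT R) forces R = False.
  then (NOT K OR NOT U OR NOT W) forces U = False.
All clauses satisfied.

C=F; K=T; G=F; R=F; P=T; U=F; W=T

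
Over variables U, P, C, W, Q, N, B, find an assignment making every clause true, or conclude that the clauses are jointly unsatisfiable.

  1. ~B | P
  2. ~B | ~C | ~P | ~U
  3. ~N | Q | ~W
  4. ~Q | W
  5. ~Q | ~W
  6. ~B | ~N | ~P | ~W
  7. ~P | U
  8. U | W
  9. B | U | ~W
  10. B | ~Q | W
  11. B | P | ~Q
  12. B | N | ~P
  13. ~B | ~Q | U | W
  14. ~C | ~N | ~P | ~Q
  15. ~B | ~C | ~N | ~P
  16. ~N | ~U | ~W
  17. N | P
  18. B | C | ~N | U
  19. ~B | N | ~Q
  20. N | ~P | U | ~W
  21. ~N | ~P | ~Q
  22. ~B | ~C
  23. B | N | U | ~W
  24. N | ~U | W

U=T, P=T, C=T, W=F, Q=F, N=T, B=F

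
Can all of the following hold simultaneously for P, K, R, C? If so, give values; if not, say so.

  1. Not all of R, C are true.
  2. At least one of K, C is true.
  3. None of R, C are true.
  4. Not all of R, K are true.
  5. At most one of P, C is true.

P=F, K=T, R=F, C=F

  (1) {R, C}: 0/2 true — not all ✓
  (2) {K, C}: 1 true — at least one ✓
  (3) {R, C}: 0 true — none ✓
  (4) {R, K}: 1/2 true — not all ✓
  (5) {P, C}: 0 true — at most one ✓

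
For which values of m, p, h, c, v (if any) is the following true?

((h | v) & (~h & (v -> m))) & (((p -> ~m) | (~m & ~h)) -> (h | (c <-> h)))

m: True; p: True; h: False; c: True; v: True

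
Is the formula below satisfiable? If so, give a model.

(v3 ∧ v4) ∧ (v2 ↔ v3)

v2 = True; v3 = True; v4 = True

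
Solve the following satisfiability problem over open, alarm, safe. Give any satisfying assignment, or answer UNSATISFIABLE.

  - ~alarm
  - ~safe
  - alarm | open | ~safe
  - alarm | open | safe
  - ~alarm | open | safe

Unit clause (~alarm) forces alarm = False.
Unit clause (~safe) forces safe = False.
In (alarm | open | safe) only open is left, so open = True.
Check each clause:
  (~alarm): ~alarm holds.
  (~safe): ~safe holds.
  (alarm | open | ~safe): open holds.
  (alarm | open | safe): open holds.
  (~alarm | open | safe): ~alarm holds.
All clauses satisfied.

open = True, alarm = False, safe = False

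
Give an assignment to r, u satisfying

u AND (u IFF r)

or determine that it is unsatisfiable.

r=T; u=T

  u IFF r = True
Both conjuncts True, so the formula holds.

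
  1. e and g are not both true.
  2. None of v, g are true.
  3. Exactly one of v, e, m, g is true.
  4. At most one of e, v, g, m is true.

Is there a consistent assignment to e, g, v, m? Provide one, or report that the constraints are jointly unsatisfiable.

e = False, g = False, v = False, m = True

  (1) e=F, g=F — not both ✓
  (2) {v, g}: 0 true — none ✓
  (3) {v, e, m, g}: 1 true — exactly one ✓
  (4) {e, v, g, m}: 1 true — at most one ✓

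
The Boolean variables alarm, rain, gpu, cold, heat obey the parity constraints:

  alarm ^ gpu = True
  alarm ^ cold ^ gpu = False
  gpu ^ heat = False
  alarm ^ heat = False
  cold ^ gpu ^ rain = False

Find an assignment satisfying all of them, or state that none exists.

Adding constraints 1, 3, 4 mod 2: every variable appears an even number of times on the left, so the left side is 0.
But the right sides sum to 1 (mod 2). 0 ≠ 1 — the system is inconsistent.

No satisfying assignment exists.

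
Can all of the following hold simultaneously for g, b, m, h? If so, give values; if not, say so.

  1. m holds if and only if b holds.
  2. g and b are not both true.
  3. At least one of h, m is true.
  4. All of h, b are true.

g: False, b: True, m: True, h: True

  (1) m=T, b=T — same ✓
  (2) g=F, b=T — not both ✓
  (3) {h, m}: 2 true — at least one ✓
  (4) {h, b}: all 2 true ✓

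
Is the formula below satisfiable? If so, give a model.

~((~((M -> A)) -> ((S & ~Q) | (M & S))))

Q: True, A: False, S: False, M: True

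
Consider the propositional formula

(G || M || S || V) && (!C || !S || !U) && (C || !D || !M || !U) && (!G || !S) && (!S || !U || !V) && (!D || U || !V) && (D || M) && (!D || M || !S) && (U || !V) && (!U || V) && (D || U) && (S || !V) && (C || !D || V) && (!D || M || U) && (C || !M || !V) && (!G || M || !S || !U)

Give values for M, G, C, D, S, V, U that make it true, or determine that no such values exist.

M = True, G = True, C = True, D = True, S = False, V = False, U = False

Set M = True.
Set G = True.
  then (!G || !S) forces S = False.
  then (S || !V) forces V = False.
  then (!U || V) forces U = False.
  then (D || U) forces D = True.
  then (C || !D || V) forces C = True.
All clauses satisfied.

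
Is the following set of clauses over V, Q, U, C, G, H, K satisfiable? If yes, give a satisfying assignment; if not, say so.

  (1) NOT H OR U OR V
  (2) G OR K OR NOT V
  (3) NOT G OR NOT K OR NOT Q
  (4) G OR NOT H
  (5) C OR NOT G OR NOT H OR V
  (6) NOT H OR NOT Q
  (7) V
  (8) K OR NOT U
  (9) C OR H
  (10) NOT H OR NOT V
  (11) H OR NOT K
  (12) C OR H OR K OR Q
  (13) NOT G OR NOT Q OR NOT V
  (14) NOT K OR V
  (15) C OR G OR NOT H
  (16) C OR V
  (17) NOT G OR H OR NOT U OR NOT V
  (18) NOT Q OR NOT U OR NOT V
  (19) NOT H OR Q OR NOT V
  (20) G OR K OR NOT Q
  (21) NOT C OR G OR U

V = True, Q = False, U = False, C = True, G = True, H = False, K = False

Unit clause (V) forces V = True.
In (NOT H OR NOT V) only NOT H is left, so H = False.
In (H OR NOT K) only NOT K is left, so K = False.
In (G OR K OR NOT V) only G is left, so G = True.
In (K OR NOT U) only NOT U is left, so U = False.
In (C OR H) only C is left, so C = True.
In (NOT G OR NOT Q OR NOT V) only NOT Q is left, so Q = False.
All clauses satisfied.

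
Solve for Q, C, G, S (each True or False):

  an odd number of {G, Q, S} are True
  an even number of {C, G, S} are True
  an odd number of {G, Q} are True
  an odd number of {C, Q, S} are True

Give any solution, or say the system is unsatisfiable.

Q=T; C=F; G=F; S=F

{G, Q, S}: 1 true → odd ✓
{C, G, S}: 0 true → even ✓
{G, Q}: 1 true → odd ✓
{C, Q, S}: 1 true → odd ✓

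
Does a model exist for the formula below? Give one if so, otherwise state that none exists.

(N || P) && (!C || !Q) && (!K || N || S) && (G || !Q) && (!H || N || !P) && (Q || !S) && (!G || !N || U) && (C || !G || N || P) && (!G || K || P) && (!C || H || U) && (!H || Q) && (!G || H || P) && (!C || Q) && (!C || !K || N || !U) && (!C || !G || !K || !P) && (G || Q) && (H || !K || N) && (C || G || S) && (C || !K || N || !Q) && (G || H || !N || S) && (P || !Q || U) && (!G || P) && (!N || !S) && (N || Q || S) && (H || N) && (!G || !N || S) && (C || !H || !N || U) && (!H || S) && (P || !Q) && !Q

No satisfying assignment exists.

Case S = True:
  (Q || !S) forces Q = True.
  Clause (!Q) is falsified — contradiction.
Case S = False:
  (!H || S) forces H = False.
  (H || N) forces N = True.
  (G || H || !N || S) forces G = True.
  Clause (!G || !N || S) is falsified — contradiction.
Both cases fail, so the formula is unsatisfiable.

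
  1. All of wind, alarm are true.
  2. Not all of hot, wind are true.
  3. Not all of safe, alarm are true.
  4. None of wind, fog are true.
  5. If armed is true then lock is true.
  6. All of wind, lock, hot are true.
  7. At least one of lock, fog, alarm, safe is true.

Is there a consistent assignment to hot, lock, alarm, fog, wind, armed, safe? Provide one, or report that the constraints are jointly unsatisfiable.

Unsatisfiable — no assignment works.

Case wind = True:
  Constraint (4) is violated (wind=T) — contradiction.
Case wind = False:
  Constraint (1) is violated (wind=F) — contradiction.
Both cases fail — unsatisfiable.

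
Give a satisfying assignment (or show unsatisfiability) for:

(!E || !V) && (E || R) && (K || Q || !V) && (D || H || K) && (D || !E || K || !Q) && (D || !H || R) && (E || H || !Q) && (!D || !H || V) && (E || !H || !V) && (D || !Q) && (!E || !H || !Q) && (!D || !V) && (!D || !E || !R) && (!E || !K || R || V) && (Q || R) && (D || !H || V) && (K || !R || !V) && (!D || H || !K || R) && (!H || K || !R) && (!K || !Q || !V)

Q = False; V = False; H = False; D = False; R = True; K = True; E = False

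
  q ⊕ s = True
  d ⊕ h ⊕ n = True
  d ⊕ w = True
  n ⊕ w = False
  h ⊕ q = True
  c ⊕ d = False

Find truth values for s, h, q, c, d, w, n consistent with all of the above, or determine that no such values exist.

s = False, h = False, q = True, c = True, d = True, w = False, n = False

q ⊕ s = T ⊕ F = True ✓
d ⊕ h ⊕ n = T ⊕ F ⊕ F = True ✓
d ⊕ w = T ⊕ F = True ✓
n ⊕ w = F ⊕ F = False ✓
h ⊕ q = F ⊕ T = True ✓
c ⊕ d = T ⊕ T = False ✓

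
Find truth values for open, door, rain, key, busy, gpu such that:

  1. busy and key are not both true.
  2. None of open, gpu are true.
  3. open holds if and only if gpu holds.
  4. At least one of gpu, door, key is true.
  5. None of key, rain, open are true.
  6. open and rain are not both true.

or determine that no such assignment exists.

open = False; door = True; rain = False; key = False; busy = False; gpu = False

  (1) busy=F, key=F — not both ✓
  (2) {open, gpu}: 0 true — none ✓
  (3) open=F, gpu=F — same ✓
  (4) {gpu, door, key}: 1 true — at least one ✓
  (5) {key, rain, open}: 0 true — none ✓
  (6) open=F, rain=F — not both ✓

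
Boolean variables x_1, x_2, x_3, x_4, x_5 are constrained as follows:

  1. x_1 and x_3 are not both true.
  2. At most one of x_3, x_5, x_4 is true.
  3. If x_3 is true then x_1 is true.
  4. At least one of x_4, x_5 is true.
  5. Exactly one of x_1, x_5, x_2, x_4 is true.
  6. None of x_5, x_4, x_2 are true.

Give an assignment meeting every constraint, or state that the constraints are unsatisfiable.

Case x_4 = True:
  Constraint (6) is violated (x_4=T) — contradiction.
Case x_4 = False:
  (4) with x_4=F forces x_5 = True.
  Constraint (6) is violated (x_5=T) — contradiction.
Both cases fail — unsatisfiable.

UNSATISFIABLE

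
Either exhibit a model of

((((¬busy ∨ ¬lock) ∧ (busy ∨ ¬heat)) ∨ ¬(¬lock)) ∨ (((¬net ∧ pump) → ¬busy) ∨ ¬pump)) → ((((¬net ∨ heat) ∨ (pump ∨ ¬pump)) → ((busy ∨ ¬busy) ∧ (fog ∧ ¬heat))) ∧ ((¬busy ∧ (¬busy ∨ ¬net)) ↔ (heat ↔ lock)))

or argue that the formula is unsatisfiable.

busy = False; fog = True; pump = True; lock = False; net = False; heat = False

  ((((¬busy ∨ ¬lock) ∧ (busy ∨ ¬heat)) ∨ ¬(¬lock)) ∨ (((¬net ∧ pump) → ¬busy) ∨ ¬pump)) → ((((¬net ∨ heat) ∨ (pump ∨ ¬pump)) → ((busy ∨ ¬busy) ∧ (fog ∧ ¬heat))) ∧ ((¬busy ∧ (¬busy ∨ ¬net)) ↔ (heat ↔ lock))) = True
    (((¬busy ∨ ¬lock) ∧ (busy ∨ ¬heat)) ∨ ¬(¬lock)) ∨ (((¬net ∧ pump) → ¬busy) ∨ ¬pump) = True
      ((¬busy ∨ ¬lock) ∧ (busy ∨ ¬heat)) ∨ ¬(¬lock) = True
        (¬busy ∨ ¬lock) ∧ (busy ∨ ¬heat) = True
          ¬busy ∨ ¬lock = True
            ¬busy = True
            ¬lock = True
          busy ∨ ¬heat = True
            ¬heat = True
        ¬(¬lock) = False
          ¬lock = True
      ((¬net ∧ pump) → ¬busy) ∨ ¬pump = True
        (¬net ∧ pump) → ¬busy = True
          ¬net ∧ pump = True
            ¬net = True
          ¬busy = True
        ¬pump = False
    (((¬net ∨ heat) ∨ (pump ∨ ¬pump)) → ((busy ∨ ¬busy) ∧ (fog ∧ ¬heat))) ∧ ((¬busy ∧ (¬busy ∨ ¬net)) ↔ (heat ↔ lock)) = True
      ((¬net ∨ heat) ∨ (pump ∨ ¬pump)) → ((busy ∨ ¬busy) ∧ (fog ∧ ¬heat)) = True
        (¬net ∨ heat) ∨ (pump ∨ ¬pump) = True
          ¬net ∨ heat = True
            ¬net = True
          pump ∨ ¬pump = True
            ¬pump = False
        (busy ∨ ¬busy) ∧ (fog ∧ ¬heat) = True
          busy ∨ ¬busy = True
            ¬busy = True
          fog ∧ ¬heat = True
            ¬heat = True
      (¬busy ∧ (¬busy ∨ ¬net)) ↔ (heat ↔ lock) = True
        ¬busy ∧ (¬busy ∨ ¬net) = True
          ¬busy = True
          ¬busy ∨ ¬net = True
            ¬busy = True
            ¬net = True
        heat ↔ lock = True
The formula evaluates to True.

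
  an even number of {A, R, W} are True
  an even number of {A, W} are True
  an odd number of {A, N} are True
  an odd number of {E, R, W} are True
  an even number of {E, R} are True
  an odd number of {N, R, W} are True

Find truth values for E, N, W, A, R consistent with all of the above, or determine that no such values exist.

E = False, N = False, W = True, A = True, R = False

{A, R, W}: 2 true → even ✓
{A, W}: 2 true → even ✓
{A, N}: 1 true → odd ✓
{E, R, W}: 1 true → odd ✓
{E, R}: 0 true → even ✓
{N, R, W}: 1 true → odd ✓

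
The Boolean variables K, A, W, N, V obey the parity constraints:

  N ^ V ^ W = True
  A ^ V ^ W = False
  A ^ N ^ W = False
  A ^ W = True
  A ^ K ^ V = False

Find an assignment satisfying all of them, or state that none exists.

K: True; A: False; W: True; N: True; V: True

N ^ V ^ W = T ^ T ^ T = True ✓
A ^ V ^ W = F ^ T ^ T = False ✓
A ^ N ^ W = F ^ T ^ T = False ✓
A ^ W = F ^ T = True ✓
A ^ K ^ V = F ^ T ^ T = False ✓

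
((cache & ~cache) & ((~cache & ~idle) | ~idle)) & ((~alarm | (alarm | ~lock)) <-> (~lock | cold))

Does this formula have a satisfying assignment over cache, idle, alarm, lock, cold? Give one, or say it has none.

UNSATISFIABLE

Case cache = True: the conjunct ~cache is False.
Case cache = False: the conjunct cache is False.
Both cases fail — unsatisfiable.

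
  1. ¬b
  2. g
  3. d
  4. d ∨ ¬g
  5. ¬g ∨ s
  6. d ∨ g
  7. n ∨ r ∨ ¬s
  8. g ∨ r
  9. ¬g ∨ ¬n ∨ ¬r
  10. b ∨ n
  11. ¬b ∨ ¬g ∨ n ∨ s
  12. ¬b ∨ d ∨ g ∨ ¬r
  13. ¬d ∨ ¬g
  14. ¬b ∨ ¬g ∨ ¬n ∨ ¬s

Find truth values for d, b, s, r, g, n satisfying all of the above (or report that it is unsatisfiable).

Unsatisfiable

Case d = True:
  (¬b) forces b = False.
  (g) forces g = True.
  Clause (¬d ∨ ¬g) is falsified — contradiction.
Case d = False:
  Clause (d) is falsified — contradiction.
Both cases fail, so the formula is unsatisfiable.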